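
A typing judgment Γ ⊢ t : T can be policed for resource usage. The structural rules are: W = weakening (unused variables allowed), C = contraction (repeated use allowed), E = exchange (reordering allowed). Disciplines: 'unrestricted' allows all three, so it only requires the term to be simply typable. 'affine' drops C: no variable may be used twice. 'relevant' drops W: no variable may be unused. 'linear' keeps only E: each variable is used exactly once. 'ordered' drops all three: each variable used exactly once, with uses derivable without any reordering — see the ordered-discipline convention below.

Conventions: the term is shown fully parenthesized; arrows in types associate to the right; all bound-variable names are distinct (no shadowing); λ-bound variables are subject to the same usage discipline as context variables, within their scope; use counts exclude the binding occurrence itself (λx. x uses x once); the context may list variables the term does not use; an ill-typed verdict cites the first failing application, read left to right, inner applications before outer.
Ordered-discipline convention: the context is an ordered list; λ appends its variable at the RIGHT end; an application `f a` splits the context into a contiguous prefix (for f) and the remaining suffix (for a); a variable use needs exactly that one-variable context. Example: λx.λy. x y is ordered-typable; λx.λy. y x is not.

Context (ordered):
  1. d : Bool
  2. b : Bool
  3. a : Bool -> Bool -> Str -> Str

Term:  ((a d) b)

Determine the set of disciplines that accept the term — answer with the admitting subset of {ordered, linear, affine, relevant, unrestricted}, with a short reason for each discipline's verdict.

accepted by: linear, affine, relevant, unrestricted
variable uses: d: 1×, b: 1×, a: 1×
left-to-right use order: a, d, b
typing: the term checks, with type Str -> Str
ordered ✗ (no ordered split (uses run a, d, b))
linear ✓ (exactly-once usage across d, b, a)
affine ✓ (at most one use each (d, b, a))
relevant ✓ (at least one use each (d, b, a))
unrestricted ✓ (type-checks (Str -> Str) and nothing is barred)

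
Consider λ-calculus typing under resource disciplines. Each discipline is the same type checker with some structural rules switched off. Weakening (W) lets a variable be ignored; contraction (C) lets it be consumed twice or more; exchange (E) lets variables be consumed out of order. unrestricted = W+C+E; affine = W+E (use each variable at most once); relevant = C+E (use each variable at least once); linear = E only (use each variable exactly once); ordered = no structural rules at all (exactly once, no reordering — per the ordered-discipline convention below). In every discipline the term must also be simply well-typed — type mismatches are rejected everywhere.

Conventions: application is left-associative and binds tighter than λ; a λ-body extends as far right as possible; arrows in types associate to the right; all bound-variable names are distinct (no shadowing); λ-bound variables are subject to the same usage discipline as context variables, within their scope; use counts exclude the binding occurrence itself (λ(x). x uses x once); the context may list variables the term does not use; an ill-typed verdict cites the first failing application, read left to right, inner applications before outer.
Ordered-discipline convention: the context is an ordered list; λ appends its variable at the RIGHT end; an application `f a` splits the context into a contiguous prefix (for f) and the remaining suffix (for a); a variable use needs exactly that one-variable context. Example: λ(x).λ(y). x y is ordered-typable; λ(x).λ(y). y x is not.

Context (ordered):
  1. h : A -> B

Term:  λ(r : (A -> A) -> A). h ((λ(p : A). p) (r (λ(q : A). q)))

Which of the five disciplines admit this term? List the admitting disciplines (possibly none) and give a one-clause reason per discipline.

admitted in: ordered, linear, affine, relevant, unrestricted
counts: h ×1; r (λ-bound) ×1; p (λ-bound) ×1; q (λ-bound) ×1
order of uses: h, p, r, q
typing: the term checks, with type ((A -> A) -> A) -> B
ordered ✓ (h, r, p, q: once each, no exchange needed)
linear ✓ (h, r, p, q: one use apiece)
affine ✓ (h, r, p, q: no repeats, contraction unneeded)
relevant ✓ (every one of h, r, p, q appears)
unrestricted ✓ (well-typed at ((A -> A) -> A) -> B; no restrictions here)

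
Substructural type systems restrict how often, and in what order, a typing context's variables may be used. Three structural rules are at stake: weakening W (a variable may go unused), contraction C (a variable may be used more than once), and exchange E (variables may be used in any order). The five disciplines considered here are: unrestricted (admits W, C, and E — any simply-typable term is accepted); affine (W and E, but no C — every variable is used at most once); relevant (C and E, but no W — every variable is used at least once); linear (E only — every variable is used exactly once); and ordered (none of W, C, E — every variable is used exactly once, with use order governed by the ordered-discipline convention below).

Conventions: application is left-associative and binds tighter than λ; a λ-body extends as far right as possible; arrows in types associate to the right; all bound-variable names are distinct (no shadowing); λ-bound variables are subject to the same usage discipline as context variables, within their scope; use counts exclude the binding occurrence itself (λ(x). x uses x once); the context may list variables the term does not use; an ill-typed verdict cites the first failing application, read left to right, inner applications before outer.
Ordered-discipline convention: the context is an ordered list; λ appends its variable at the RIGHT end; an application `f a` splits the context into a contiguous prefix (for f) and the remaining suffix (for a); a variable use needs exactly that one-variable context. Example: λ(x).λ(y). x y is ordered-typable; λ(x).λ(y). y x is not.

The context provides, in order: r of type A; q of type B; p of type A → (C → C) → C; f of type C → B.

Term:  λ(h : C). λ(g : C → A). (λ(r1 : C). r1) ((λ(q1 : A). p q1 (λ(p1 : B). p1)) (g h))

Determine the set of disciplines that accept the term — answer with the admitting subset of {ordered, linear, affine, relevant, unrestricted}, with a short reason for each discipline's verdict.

admitting disciplines: none
variable uses: r: 0, q: 0, p: 1, f: 0, h [bound]: 1, g [bound]: 1, r1 [bound]: 1, q1 [bound]: 1, p1 [bound]: 1
uses in reading order: r1, p, q1, p1, g, h
typing: ill-typed: an application expects C → C but receives B → B
ordered: ✗ — fails simple typing
linear: ✗ — a type mismatch blocks all five
affine: ✗ — the type mismatch rejects it
relevant: ✗ — not simply typable
unrestricted: ✗ — fails simple typing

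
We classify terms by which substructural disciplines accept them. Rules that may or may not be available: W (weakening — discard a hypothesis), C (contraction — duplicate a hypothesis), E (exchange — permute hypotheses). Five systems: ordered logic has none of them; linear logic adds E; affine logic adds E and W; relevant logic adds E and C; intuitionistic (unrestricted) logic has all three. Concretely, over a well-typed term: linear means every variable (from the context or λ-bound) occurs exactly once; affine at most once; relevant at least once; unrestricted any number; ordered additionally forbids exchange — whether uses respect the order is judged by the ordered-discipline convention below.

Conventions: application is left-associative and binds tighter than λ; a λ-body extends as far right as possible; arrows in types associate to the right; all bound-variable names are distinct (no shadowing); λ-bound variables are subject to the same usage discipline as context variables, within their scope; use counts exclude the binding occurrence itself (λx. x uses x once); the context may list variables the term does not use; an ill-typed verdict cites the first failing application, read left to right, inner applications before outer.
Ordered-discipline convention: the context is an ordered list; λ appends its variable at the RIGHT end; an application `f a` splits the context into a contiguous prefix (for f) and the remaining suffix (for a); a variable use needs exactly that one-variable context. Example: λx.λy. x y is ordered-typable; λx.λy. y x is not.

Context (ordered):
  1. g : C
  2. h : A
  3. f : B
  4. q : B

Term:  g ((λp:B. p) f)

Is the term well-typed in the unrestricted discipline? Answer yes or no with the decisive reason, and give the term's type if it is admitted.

no — the type mismatch rejects it
usage: g: 1×, h: 0×, f: 1×, q: 0×, p (bound): 1×
left-to-right use order: g, p, f
typing: ill-typed: applying a non-function (C)
across the five disciplines: ordered ✗, linear ✗, affine ✗, relevant ✗, unrestricted ✗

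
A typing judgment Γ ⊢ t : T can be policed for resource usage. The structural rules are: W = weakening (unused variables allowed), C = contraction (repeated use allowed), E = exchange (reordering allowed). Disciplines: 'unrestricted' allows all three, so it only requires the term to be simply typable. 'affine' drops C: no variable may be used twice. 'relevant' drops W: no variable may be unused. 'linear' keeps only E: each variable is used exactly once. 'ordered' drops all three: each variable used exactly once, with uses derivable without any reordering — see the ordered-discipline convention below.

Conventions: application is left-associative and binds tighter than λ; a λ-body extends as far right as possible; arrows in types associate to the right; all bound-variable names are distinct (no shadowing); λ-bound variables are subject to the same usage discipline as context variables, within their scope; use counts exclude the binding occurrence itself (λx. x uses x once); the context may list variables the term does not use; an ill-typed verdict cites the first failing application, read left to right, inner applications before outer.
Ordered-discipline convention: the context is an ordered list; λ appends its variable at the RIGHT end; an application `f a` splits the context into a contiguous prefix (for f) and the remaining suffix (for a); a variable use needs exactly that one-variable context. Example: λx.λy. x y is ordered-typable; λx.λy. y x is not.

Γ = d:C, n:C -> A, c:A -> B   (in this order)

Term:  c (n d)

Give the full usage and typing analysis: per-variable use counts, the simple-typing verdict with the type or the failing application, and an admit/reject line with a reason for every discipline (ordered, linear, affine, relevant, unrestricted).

usage: d: 1×; n: 1×; c: 1×
use order (left to right): c, n, d
typing: ✓ — B
ordered ✗ (use order c, n, d needs exchange)
linear ✓ (each of d, n, c used exactly once)
affine ✓ (no duplicate uses among d, n, c)
relevant ✓ (every one of d, n, c appears)
unrestricted ✓ (well-typed at B; no restrictions here)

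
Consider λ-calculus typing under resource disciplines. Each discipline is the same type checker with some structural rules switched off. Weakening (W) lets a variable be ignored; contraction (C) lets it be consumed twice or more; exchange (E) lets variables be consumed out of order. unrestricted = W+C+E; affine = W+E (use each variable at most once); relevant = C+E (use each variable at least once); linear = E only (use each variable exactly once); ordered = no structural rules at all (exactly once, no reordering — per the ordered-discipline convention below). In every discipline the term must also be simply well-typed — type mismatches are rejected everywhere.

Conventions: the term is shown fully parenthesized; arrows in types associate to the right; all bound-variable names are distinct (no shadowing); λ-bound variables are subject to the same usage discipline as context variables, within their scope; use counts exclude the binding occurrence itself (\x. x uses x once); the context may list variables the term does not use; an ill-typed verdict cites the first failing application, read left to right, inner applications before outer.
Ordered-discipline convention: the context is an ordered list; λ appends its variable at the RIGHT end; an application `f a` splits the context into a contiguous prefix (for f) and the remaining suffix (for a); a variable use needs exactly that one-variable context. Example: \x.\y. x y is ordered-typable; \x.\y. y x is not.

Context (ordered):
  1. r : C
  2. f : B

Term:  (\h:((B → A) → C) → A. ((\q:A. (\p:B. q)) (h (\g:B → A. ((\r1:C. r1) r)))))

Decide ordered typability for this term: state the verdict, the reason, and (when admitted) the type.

no — f, p, g left unused
usage: r: 1×, f: 0×, h [bound]: 1×, q [bound]: 1×, p [bound]: 0×, g [bound]: 0×, r1 [bound]: 1×
order of uses: q, h, r1, r
typing: ✓ — (((B → A) → C) → A) → B → A
all disciplines: ordered ✗ · linear ✗ · affine ✓ · relevant ✗ · unrestricted ✓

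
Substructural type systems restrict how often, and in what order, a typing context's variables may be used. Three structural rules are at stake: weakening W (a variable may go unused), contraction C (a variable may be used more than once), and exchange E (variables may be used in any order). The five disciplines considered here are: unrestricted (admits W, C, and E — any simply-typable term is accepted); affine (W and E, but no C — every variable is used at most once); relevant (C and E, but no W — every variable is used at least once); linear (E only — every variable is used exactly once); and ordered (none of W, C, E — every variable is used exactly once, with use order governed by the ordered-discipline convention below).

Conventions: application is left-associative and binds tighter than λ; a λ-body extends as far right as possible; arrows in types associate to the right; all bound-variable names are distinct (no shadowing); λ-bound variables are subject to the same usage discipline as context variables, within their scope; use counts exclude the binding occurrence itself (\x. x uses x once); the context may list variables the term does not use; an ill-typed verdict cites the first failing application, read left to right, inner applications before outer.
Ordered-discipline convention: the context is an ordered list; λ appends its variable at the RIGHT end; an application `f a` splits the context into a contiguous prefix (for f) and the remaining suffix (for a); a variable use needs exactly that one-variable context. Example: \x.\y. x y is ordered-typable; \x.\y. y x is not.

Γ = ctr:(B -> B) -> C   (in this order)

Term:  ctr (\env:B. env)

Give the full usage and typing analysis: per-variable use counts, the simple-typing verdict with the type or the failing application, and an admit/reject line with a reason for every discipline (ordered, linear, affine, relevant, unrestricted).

counts: ctr: 1, env [bound]: 1
uses in reading order: ctr, env
typing: the term checks, with type C
ordered: ✓, ctr, env: once each, no exchange needed
linear: ✓, each of ctr, env used exactly once
affine: ✓, ctr, env: no repeats, contraction unneeded
relevant: ✓, ctr, env: all used, weakening unneeded
unrestricted: ✓, well-typed at C; no restrictions here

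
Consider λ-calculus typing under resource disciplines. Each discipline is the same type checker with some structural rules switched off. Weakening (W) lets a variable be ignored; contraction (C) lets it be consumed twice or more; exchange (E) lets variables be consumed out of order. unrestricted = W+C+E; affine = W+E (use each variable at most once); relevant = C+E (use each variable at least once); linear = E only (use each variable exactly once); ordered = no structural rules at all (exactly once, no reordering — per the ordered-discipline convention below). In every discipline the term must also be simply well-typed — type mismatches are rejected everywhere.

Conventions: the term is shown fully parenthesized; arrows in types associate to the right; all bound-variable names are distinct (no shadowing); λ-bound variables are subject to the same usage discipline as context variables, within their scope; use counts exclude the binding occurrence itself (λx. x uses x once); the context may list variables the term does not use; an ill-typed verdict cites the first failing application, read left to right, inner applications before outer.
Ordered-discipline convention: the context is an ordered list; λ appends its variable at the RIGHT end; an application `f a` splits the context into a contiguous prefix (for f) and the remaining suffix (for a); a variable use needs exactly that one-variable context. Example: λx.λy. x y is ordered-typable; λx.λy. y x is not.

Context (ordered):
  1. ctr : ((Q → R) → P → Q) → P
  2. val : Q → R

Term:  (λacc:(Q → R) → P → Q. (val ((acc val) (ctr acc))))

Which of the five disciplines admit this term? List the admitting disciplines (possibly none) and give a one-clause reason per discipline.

admitting disciplines: relevant, unrestricted
counts: ctr ×1, val ×2, acc (bound) ×2
order of uses: val, acc, val, ctr, acc
typing: well-typed — term : ((Q → R) → P → Q) → R
ordered: ✗ — val ×2, acc ×2 used more than once (contraction)
linear: ✗ — val ×2, acc ×2 used more than once (contraction)
affine: ✗ — val ×2, acc ×2 used more than once (contraction)
relevant: ✓ — ctr, val, acc: all used, weakening unneeded
unrestricted: ✓ — simply typable at ((Q → R) → P → Q) → R; W, C, E all held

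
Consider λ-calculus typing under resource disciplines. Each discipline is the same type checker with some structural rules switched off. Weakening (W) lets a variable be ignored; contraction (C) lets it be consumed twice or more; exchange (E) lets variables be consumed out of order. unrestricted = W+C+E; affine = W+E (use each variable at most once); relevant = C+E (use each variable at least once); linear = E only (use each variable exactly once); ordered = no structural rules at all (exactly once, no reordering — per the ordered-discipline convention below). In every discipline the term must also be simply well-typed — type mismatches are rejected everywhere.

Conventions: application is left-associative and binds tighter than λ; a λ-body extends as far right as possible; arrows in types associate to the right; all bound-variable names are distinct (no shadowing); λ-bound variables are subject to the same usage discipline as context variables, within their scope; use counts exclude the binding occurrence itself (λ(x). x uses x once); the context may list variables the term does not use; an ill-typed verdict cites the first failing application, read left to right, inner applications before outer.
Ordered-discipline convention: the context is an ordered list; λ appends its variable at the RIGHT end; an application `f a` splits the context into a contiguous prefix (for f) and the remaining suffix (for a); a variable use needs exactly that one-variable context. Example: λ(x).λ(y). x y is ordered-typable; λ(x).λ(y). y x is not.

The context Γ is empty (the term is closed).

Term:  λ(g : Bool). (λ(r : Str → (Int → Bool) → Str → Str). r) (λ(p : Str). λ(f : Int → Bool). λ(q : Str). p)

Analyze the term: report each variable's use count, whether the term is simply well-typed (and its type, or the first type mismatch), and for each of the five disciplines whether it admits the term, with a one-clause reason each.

counts: g (λ-bound): 0×; r (λ-bound): 1×; p (λ-bound): 1×; f (λ-bound): 0×; q (λ-bound): 0×
uses in reading order: r, p
typing: well-typed — term : Bool → Str → (Int → Bool) → Str → Str
ordered: ✗ — unused: g, f, q — weakening required
linear: ✗ — unused: g, f, q — weakening required
affine: ✓ — no duplicate uses among g, r, p, f, q
relevant: ✗ — unused: g, f, q — weakening required
unrestricted: ✓ — simply typable at Bool → Str → (Int → Bool) → Str → Str; W, C, E all held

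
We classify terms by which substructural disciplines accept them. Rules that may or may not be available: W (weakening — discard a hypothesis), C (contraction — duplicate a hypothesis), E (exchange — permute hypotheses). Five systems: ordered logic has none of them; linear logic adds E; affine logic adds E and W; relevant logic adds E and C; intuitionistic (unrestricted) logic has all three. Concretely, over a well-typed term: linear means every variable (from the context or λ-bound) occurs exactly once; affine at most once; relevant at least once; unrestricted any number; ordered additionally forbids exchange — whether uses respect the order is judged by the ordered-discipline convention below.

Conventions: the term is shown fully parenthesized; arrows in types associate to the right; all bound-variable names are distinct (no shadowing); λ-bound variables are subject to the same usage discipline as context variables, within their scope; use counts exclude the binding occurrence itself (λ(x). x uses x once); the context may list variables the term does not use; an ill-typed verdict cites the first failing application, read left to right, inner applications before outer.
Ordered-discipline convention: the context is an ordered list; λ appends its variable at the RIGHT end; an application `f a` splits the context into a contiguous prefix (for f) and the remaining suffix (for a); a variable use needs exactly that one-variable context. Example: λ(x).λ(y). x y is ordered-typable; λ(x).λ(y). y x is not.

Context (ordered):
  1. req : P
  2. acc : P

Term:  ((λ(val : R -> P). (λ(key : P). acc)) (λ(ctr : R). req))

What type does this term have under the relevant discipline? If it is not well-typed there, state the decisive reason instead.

not well-typed under relevant — needs weakening: val, key, ctr unused
counts: req=1; acc=1; val (λ-bound)=0; key (λ-bound)=0; ctr (λ-bound)=0
order of uses: acc, req
typing: the term checks, with type P -> P
all disciplines: ordered ✗ | linear ✗ | affine ✓ | relevant ✗ | unrestricted ✓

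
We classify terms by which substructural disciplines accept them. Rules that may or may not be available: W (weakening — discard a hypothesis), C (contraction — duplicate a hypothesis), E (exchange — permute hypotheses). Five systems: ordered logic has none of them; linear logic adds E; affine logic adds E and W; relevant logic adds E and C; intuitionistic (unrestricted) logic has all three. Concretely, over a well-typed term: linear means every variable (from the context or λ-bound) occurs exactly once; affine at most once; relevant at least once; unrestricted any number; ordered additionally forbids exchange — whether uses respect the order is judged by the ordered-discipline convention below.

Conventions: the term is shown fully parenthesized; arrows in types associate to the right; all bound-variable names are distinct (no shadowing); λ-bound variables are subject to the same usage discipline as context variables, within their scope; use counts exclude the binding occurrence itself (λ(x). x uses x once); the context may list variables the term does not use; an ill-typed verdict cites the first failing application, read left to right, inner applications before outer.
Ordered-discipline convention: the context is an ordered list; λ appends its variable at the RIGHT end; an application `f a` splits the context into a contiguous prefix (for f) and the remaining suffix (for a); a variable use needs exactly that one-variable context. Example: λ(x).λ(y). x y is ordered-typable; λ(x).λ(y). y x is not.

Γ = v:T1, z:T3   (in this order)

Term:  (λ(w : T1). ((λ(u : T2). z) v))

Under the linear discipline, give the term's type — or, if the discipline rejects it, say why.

not well-typed under linear — a type mismatch blocks all five
counts: v: 1×, z: 1×, w [bound]: 0×, u [bound]: 0×
use order (left to right): z, v
typing: ill-typed: argument of type T1 where T2 is required
across the five disciplines: ordered ✗, linear ✗, affine ✗, relevant ✗, unrestricted ✗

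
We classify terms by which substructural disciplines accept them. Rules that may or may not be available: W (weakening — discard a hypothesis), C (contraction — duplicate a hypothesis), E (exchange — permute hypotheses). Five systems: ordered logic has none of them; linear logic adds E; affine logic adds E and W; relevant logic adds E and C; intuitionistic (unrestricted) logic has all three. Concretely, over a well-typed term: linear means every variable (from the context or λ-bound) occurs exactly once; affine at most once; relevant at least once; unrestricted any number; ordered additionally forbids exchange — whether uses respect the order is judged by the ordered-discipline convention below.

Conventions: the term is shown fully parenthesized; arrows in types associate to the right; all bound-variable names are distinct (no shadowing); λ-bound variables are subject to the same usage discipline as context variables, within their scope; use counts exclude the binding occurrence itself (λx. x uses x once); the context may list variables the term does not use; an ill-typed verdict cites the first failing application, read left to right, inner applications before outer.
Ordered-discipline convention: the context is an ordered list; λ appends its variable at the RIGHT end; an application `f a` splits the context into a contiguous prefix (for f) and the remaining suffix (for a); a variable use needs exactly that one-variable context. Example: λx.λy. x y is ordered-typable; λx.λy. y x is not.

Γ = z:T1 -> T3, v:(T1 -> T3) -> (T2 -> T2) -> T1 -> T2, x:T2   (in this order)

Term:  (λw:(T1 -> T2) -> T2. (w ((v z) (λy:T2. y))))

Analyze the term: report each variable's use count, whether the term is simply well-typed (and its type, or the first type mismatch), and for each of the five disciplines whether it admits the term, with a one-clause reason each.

usage: z ×1, v ×1, x ×0, w (bound) ×1, y (bound) ×1
use order (left to right): w, v, z, y
typing: well-typed — term : ((T1 -> T2) -> T2) -> T2
ordered: ✗, unused: x — weakening required
linear: ✗, unused: x — weakening required
affine: ✓, none of z, v, x, w, y used more than once
relevant: ✗, unused: x — weakening required
unrestricted: ✓, well-typed at ((T1 -> T2) -> T2) -> T2; no restrictions here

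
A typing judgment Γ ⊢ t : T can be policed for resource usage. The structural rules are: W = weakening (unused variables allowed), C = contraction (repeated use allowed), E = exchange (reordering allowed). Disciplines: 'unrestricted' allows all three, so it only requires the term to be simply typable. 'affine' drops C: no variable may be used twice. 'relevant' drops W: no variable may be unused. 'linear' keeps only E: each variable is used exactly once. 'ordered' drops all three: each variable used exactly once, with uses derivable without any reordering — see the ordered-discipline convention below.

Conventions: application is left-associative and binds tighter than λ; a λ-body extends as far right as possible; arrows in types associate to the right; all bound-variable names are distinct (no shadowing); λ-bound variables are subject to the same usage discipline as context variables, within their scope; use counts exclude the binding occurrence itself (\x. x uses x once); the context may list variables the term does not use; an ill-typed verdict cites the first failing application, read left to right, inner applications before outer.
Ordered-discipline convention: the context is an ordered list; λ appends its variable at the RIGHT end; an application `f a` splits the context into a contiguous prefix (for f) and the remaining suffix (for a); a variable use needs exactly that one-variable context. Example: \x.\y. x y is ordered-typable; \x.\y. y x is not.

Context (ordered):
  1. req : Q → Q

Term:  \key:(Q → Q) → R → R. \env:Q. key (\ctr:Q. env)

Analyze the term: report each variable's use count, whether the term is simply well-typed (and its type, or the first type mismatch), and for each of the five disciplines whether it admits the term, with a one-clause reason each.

counts: req ×0; key (bound) ×1; env (bound) ×1; ctr (bound) ×0
left-to-right use order: key, env
typing: the term checks, with type ((Q → Q) → R → R) → Q → R → R
ordered ✗ (req, ctr left unused)
linear ✗ (req, ctr left unused)
affine ✓ (none of req, key, env, ctr used more than once)
relevant ✗ (req, ctr left unused)
unrestricted ✓ (well-typed at ((Q → Q) → R → R) → Q → R → R; no restrictions here)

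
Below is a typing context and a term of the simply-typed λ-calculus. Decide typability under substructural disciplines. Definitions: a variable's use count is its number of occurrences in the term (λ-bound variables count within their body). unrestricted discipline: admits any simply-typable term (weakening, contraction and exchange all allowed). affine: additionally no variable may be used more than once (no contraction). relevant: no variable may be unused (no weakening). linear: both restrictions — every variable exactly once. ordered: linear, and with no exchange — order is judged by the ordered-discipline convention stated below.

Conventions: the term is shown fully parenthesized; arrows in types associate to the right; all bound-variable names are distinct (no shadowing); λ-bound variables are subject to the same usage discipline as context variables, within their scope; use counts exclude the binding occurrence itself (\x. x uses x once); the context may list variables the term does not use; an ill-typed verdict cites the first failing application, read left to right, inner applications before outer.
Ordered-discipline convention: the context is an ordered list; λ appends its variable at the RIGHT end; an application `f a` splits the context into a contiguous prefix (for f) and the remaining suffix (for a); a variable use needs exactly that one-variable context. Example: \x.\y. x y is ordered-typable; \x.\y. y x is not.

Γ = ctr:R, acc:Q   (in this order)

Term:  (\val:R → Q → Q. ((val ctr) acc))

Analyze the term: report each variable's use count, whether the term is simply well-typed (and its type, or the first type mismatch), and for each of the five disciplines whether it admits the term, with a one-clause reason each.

use counts: ctr ×1; acc ×1; val [bound] ×1
order of uses: val, ctr, acc
typing: well-typed at (R → Q → Q) → Q
ordered: ✗, no ordered split (uses run val, ctr, acc)
linear: ✓, ctr, acc, val: one use apiece
affine: ✓, ctr, acc, val: no repeats, contraction unneeded
relevant: ✓, none of ctr, acc, val goes unused
unrestricted: ✓, well-typed at (R → Q → Q) → Q; no restrictions here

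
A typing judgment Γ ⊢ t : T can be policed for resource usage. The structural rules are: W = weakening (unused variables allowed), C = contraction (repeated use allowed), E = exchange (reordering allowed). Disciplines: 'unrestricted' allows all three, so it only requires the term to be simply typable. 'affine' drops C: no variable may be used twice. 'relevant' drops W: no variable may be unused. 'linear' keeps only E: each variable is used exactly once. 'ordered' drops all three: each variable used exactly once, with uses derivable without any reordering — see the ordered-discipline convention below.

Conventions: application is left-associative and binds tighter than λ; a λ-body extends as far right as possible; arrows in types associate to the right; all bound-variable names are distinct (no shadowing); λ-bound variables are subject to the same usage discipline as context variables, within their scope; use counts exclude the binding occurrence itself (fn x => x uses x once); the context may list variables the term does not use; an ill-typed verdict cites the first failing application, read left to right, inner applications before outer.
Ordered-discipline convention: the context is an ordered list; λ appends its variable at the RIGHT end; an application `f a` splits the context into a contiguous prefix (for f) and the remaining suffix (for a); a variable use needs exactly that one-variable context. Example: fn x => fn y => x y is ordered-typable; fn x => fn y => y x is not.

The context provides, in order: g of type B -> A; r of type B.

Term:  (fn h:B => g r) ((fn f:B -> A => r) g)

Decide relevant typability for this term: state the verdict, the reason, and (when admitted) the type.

no — h, f left unused
use counts: g=2, r=2, h (λ-bound)=0, f (λ-bound)=0
left-to-right use order: g, r, r, g
typing: well-typed at A
summary: ordered ✗ | linear ✗ | affine ✗ | relevant ✗ | unrestricted ✓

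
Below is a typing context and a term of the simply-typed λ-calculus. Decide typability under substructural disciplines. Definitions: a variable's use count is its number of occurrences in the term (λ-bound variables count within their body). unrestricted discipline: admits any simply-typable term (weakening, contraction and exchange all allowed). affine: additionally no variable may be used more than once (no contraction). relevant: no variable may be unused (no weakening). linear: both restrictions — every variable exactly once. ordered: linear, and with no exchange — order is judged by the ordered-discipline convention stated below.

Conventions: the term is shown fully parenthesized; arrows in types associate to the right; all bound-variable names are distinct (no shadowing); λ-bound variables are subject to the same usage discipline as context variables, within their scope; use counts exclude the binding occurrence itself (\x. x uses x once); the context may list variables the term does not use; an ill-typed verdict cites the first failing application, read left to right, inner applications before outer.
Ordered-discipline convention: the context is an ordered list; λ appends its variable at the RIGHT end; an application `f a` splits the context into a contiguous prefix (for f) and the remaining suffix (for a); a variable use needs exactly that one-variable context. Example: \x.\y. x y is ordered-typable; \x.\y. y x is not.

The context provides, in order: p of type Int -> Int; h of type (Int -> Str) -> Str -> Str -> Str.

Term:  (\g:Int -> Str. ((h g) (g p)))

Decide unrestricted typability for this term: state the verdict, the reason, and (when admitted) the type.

no — a type mismatch blocks all five
use counts: p=1, h=1, g [bound]=2
use order (left to right): h, g, g, p
typing: ill-typed: an application expects Int but receives Int -> Int
per-discipline verdicts: ordered ✗ · linear ✗ · affine ✗ · relevant ✗ · unrestricted ✗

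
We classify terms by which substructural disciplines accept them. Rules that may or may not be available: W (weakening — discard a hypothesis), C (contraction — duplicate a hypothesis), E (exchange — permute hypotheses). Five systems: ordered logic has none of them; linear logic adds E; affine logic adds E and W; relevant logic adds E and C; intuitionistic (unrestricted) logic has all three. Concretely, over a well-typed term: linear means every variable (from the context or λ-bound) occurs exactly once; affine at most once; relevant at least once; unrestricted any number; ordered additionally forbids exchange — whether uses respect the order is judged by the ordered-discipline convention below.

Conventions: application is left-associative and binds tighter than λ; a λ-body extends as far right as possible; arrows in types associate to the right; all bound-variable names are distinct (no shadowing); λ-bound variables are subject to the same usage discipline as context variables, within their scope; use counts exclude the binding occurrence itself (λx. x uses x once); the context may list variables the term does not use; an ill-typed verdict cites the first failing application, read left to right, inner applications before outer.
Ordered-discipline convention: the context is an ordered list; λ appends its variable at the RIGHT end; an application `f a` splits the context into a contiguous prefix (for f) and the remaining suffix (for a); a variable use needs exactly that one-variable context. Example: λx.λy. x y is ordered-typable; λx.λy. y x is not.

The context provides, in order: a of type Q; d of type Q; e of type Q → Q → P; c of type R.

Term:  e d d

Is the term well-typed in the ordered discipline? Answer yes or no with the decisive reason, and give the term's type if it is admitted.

no — d ×2 used more than once (contraction); needs weakening: a, c unused
use counts: a=0, d=2, e=1, c=0
order of uses: e, d, d
typing: ✓ — P
all disciplines: ordered ✗; linear ✗; affine ✗; relevant ✗; unrestricted ✓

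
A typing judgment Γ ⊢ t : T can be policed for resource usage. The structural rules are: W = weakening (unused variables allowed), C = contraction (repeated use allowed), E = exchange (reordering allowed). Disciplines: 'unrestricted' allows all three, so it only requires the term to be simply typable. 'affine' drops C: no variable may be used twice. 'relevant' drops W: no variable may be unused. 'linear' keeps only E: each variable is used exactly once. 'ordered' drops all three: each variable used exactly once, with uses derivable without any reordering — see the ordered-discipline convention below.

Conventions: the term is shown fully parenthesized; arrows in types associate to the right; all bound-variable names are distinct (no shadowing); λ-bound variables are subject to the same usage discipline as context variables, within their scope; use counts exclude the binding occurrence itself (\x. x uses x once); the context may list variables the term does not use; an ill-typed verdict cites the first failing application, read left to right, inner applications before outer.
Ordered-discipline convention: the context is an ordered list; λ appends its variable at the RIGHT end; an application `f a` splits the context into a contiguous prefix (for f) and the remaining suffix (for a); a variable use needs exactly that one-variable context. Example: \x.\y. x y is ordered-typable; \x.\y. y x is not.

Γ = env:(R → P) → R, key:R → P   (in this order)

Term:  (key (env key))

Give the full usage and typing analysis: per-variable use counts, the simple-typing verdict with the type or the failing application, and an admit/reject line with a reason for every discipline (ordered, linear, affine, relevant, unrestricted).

use counts: env: 1; key: 2
use order (left to right): key, env, key
typing: well-typed at P
ordered: ✗, key ×2 used more than once (contraction)
linear: ✗, key ×2 used more than once (contraction)
affine: ✗, key ×2 used more than once (contraction)
relevant: ✓, every one of env, key appears
unrestricted: ✓, type-checks (P) and nothing is barred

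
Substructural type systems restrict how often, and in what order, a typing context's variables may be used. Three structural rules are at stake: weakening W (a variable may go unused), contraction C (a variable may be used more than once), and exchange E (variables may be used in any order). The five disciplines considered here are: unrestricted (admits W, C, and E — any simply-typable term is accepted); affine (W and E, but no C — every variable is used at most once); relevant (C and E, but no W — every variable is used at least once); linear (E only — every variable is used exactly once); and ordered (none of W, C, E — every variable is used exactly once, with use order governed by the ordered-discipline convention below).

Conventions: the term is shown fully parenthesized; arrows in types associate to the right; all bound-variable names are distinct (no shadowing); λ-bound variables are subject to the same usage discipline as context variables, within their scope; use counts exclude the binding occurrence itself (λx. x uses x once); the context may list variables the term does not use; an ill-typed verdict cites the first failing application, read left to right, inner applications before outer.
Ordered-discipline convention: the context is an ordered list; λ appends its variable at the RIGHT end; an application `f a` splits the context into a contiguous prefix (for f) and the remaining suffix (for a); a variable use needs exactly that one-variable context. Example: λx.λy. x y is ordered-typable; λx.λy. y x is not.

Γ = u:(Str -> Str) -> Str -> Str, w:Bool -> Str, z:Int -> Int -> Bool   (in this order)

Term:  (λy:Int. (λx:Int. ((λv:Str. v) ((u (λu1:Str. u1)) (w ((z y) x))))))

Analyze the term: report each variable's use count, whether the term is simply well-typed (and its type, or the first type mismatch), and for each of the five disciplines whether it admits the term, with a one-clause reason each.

use counts: u ×1; w ×1; z ×1; y (bound) ×1; x (bound) ×1; v (bound) ×1; u1 (bound) ×1
use order (left to right): v, u, u1, w, z, y, x
typing: well-typed at Int -> Int -> Str
ordered ✓ (single-use (u, w, z, y, x, v, u1), ordered derivation ok)
linear ✓ (u, w, z, y, x, v, u1: one use apiece)
affine ✓ (u, w, z, y, x, v, u1: no repeats, contraction unneeded)
relevant ✓ (every one of u, w, z, y, x, v, u1 appears)
unrestricted ✓ (typability at Int -> Int -> Str is all that's needed)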